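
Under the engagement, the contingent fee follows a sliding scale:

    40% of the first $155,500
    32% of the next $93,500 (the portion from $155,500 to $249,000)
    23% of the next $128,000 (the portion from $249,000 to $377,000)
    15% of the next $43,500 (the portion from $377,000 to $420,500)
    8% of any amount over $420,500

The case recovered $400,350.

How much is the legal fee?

First $155,500 at 40% = $62,200.00
Next $93,500 at 32% = $29,920.00
Next $128,000 at 23% = $29,440.00
Remaining $23,350 at 15% = $3,502.50
Fee: $62,200.00 + $29,920.00 + $29,440.00 + $3,502.50 = $125,062.50

$125,062.50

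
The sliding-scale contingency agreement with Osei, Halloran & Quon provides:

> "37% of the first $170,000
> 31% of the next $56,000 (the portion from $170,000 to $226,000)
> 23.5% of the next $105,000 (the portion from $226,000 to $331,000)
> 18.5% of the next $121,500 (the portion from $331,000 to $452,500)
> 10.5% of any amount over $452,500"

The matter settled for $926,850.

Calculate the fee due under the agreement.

$177,219.25

First $170,000 at 37% = $62,900.00
Next $56,000 at 31% = $17,360.00
Next $105,000 at 23.5% = $24,675.00
Next $121,500 at 18.5% = $22,477.50
Remaining $474,350 at 10.5% = $49,806.75
Fee: $62,900.00 + $17,360.00 + $24,675.00 + $22,477.50 + $49,806.75 = $177,219.25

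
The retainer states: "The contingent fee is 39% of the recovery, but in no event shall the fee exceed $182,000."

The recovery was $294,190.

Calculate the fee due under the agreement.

$114,734.10

39% of $294,190 = $114,734.10
That is under the $182,000 cap.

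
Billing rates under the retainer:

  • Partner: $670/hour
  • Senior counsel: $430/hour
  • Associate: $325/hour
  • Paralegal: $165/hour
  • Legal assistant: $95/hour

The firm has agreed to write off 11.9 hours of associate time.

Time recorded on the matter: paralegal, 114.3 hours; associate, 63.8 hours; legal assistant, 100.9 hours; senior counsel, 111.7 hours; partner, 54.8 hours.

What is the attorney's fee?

Partner: 54.8 × $670 = $36,716.00
Senior counsel: 111.7 × $430 = $48,031.00
Associate: 63.8 × $325 = $20,735.00
Paralegal: 114.3 × $165 = $18,859.50
Legal assistant: 100.9 × $95 = $9,585.50
Subtotal: $133,927.00
Write-off: 11.9 × $325 = $3,867.50
Total: $133,927.00 − $3,867.50 = $130,059.50

$130,059.50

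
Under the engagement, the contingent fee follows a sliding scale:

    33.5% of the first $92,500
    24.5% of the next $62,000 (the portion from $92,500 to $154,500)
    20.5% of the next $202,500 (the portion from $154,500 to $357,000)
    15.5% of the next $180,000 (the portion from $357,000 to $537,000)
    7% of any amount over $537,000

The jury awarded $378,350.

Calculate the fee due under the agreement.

$90,999.25

First $92,500 at 33.5% = $30,987.50
Next $62,000 at 24.5% = $15,190.00
Next $202,500 at 20.5% = $41,512.50
Remaining $21,350 at 15.5% = $3,309.25
Fee: $30,987.50 + $15,190.00 + $41,512.50 + $3,309.25 = $90,999.25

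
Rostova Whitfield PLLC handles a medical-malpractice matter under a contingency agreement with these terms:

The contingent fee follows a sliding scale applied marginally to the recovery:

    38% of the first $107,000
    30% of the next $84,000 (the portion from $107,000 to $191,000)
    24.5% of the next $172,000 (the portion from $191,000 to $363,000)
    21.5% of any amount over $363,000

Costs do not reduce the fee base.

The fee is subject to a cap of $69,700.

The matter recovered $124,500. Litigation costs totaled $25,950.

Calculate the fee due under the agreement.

$45,910.00

Fee base is the gross recovery, $124,500; costs are reimbursed separately.
First $107,000 at 38% = $40,660.00
Remaining $17,500 at 30% = $5,250.00
Fee: $40,660.00 + $5,250.00 = $45,910.00
$45,910.00 is under the $69,700 cap.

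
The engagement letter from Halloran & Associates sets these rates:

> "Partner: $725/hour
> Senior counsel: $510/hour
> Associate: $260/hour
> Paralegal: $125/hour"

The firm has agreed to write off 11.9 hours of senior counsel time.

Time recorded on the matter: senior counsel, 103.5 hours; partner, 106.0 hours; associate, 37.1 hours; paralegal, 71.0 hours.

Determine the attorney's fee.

$142,087.00

Partner: 106.0 × $725 = $76,850.00
Senior counsel: 103.5 × $510 = $52,785.00
Associate: 37.1 × $260 = $9,646.00
Paralegal: 71.0 × $125 = $8,875.00
Subtotal: $148,156.00
Write-off: 11.9 × $510 = $6,069.00
Total: $148,156.00 − $6,069.00 = $142,087.00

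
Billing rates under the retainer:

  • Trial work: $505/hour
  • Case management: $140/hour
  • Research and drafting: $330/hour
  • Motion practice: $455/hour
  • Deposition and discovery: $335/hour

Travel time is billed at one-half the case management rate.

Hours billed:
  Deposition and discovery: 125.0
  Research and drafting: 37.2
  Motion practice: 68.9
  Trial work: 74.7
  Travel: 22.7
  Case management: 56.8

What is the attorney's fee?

$132,765.00

Trial work: 74.7 × $505 = $37,723.50
Case management: 56.8 × $140 = $7,952.00
Research and drafting: 37.2 × $330 = $12,276.00
Motion practice: 68.9 × $455 = $31,349.50
Deposition and discovery: 125.0 × $335 = $41,875.00
Subtotal: $37,723.50 + $7,952.00 + $12,276.00 + $31,349.50 + $41,875.00 = $131,176.00
Travel: 22.7 × ($140 ÷ 2) = 22.7 × $70.00 = $1,589.00
Total: $131,176.00 + $1,589.00 = $132,765.00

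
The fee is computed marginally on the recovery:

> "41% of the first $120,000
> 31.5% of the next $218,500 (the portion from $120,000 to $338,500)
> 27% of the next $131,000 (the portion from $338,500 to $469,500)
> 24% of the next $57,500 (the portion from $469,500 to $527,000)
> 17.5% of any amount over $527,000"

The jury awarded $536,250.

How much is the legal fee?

$168,816.25

First $120,000 at 41% = $49,200.00
Next $218,500 at 31.5% = $68,827.50
Next $131,000 at 27% = $35,370.00
Next $57,500 at 24% = $13,800.00
Remaining $9,250 at 17.5% = $1,618.75
Fee: $49,200.00 + $68,827.50 + $35,370.00 + $13,800.00 + $1,618.75 = $168,816.25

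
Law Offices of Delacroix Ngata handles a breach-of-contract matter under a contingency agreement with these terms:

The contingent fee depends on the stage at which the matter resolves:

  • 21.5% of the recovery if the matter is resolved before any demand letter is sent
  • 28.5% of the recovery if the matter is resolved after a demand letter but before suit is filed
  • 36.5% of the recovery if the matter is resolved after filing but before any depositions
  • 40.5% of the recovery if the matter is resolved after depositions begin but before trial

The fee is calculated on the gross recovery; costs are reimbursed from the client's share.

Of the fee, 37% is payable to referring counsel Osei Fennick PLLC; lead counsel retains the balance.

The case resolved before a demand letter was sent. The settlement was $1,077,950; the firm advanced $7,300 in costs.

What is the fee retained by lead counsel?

$146,008.33

Fee base is the gross recovery, $1,077,950; costs are reimbursed separately.
The matter resolved before a demand letter was sent, so the 21.5% rate applies.
$1,077,950 × 21.5% = $231,759.25
Referral share: 37% of $231,759.25 = $85,750.92; lead counsel retains $231,759.25 − $85,750.92 = $146,008.33.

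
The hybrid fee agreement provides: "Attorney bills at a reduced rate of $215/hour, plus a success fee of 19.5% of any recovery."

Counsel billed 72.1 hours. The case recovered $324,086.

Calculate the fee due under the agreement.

Hourly: 72.1 × $215 = $15,501.50
Success fee: 19.5% of $324,086 = $63,196.77
Total: $15,501.50 + $63,196.77 = $78,698.27

$78,698.27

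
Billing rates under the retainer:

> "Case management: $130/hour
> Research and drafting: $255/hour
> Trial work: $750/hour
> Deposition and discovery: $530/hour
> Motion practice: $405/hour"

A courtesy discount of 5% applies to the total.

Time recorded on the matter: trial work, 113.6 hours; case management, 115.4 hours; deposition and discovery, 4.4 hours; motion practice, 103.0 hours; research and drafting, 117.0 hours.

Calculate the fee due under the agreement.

$165,379.80

Case management: 115.4 × $130 = $15,002.00
Research and drafting: 117.0 × $255 = $29,835.00
Trial work: 113.6 × $750 = $85,200.00
Deposition and discovery: 4.4 × $530 = $2,332.00
Motion practice: 103.0 × $405 = $41,715.00
Subtotal: $174,084.00
Less 5% discount: −$8,704.20
Total: $174,084.00 − $8,704.20 = $165,379.80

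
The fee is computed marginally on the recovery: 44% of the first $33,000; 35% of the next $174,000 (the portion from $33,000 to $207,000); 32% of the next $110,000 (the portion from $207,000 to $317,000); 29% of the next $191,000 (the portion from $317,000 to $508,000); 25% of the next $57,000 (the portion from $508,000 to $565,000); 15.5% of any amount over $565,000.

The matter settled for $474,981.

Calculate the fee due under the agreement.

First $33,000 at 44% = $14,520.00
Next $174,000 at 35% = $60,900.00
Next $110,000 at 32% = $35,200.00
Remaining $157,981 at 29% = $45,814.49
Fee: $14,520.00 + $60,900.00 + $35,200.00 + $45,814.49 = $156,434.49

$156,434.49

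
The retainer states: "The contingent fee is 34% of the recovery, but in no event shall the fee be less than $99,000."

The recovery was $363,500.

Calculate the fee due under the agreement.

34% of $363,500 = $123,590.00
That exceeds the $99,000 minimum.

$123,590.00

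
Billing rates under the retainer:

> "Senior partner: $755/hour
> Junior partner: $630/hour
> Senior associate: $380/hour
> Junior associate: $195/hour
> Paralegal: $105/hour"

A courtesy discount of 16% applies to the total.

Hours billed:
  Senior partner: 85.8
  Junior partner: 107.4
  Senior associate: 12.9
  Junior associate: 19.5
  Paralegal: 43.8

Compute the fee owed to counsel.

Senior partner: 85.8 × $755 = $64,779.00
Junior partner: 107.4 × $630 = $67,662.00
Senior associate: 12.9 × $380 = $4,902.00
Junior associate: 19.5 × $195 = $3,802.50
Paralegal: 43.8 × $105 = $4,599.00
Subtotal: $145,744.50
Less 16% discount: −$23,319.12
Total: $145,744.50 − $23,319.12 = $122,425.38

$122,425.38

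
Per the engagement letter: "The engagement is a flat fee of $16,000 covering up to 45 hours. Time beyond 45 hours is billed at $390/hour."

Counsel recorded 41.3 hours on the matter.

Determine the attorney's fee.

41.3 hours is within the 45-hour scope; only the flat fee applies.

$16,000.00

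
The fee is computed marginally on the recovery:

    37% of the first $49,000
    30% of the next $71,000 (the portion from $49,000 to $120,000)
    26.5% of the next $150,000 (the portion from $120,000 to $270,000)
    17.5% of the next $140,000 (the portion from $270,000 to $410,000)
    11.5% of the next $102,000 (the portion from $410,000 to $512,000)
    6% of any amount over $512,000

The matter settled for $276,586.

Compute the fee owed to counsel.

$80,332.55

First $49,000 at 37% = $18,130.00
Next $71,000 at 30% = $21,300.00
Next $150,000 at 26.5% = $39,750.00
Remaining $6,586 at 17.5% = $1,152.55
Fee: $18,130.00 + $21,300.00 + $39,750.00 + $1,152.55 = $80,332.55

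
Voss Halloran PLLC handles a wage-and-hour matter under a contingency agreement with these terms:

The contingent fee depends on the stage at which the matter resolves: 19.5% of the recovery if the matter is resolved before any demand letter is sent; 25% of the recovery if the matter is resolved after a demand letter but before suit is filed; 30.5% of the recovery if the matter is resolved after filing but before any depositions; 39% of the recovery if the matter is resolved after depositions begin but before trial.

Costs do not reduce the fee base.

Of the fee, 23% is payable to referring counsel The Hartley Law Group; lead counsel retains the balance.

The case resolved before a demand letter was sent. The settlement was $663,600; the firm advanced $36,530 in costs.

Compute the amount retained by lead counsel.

$99,639.54

Fee base is the gross recovery, $663,600; costs are reimbursed separately.
The matter resolved before a demand letter was sent, so the 19.5% rate applies.
$663,600 × 19.5% = $129,402.00
Referral share: 23% of $129,402.00 = $29,762.46; lead counsel retains $129,402.00 − $29,762.46 = $99,639.54.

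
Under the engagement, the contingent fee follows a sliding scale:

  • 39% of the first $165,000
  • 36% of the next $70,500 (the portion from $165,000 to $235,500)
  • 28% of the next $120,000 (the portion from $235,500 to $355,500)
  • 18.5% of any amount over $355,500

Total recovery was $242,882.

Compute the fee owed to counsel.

$91,796.96

First $165,000 at 39% = $64,350.00
Next $70,500 at 36% = $25,380.00
Remaining $7,382 at 28% = $2,066.96
Fee: $64,350.00 + $25,380.00 + $2,066.96 = $91,796.96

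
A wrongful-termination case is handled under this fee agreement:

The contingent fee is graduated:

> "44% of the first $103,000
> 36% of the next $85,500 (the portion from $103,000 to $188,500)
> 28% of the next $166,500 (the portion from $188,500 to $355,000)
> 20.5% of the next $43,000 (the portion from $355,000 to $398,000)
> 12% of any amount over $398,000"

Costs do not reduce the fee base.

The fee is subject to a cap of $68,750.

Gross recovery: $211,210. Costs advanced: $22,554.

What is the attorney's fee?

Fee base is the gross recovery, $211,210; costs are reimbursed separately.
First $103,000 at 44% = $45,320.00
Next $85,500 at 36% = $30,780.00
Remaining $22,710 at 28% = $6,358.80
Fee: $45,320.00 + $30,780.00 + $6,358.80 = $82,458.80
$82,458.80 exceeds the $68,750 cap, so the fee is capped at $68,750.00.

$68,750.00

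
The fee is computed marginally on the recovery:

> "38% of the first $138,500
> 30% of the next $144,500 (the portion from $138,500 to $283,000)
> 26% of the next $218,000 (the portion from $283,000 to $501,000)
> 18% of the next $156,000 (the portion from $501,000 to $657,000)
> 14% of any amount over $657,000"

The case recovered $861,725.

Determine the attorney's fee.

$209,401.50

First $138,500 at 38% = $52,630.00
Next $144,500 at 30% = $43,350.00
Next $218,000 at 26% = $56,680.00
Next $156,000 at 18% = $28,080.00
Remaining $204,725 at 14% = $28,661.50
Fee: $52,630.00 + $43,350.00 + $56,680.00 + $28,080.00 + $28,661.50 = $209,401.50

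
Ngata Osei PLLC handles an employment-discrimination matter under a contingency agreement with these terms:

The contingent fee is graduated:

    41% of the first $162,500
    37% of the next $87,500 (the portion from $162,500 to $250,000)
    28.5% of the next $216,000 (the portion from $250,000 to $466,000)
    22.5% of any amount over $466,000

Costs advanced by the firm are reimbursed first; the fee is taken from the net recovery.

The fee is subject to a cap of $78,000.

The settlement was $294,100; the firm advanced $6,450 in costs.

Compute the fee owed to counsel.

$78,000.00

Fee base (net of costs): $294,100 − $6,450 = $287,650
First $162,500 at 41% = $66,625.00
Next $87,500 at 37% = $32,375.00
Remaining $37,650 at 28.5% = $10,730.25
Fee: $66,625.00 + $32,375.00 + $10,730.25 = $109,730.25
$109,730.25 exceeds the $78,000 cap, so the fee is capped at $78,000.00.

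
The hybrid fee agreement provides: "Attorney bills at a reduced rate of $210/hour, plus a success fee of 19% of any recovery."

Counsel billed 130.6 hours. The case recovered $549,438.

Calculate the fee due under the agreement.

$131,819.22

Hourly: 130.6 × $210 = $27,426.00
Success fee: 19% of $549,438 = $104,393.22
Total: $27,426.00 + $104,393.22 = $131,819.22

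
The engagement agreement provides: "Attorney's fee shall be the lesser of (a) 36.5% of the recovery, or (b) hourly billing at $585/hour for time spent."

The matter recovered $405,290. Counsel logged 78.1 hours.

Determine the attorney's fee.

(a) 36.5% of $405,290 = $147,930.85
(b) 78.1 × $585 = $45,688.50
The lesser is (b): $45,688.50.

$45,688.50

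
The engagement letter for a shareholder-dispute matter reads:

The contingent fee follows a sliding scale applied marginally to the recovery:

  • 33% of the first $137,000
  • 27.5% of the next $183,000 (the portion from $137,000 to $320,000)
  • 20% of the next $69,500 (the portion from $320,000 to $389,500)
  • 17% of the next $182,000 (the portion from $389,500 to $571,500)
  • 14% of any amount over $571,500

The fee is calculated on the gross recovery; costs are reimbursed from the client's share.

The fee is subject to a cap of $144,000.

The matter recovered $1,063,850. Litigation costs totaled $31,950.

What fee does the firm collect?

Fee base is the gross recovery, $1,063,850; costs are reimbursed separately.
First $137,000 at 33% = $45,210.00
Next $183,000 at 27.5% = $50,325.00
Next $69,500 at 20% = $13,900.00
Next $182,000 at 17% = $30,940.00
Remaining $492,350 at 14% = $68,929.00
Fee: $45,210.00 + $50,325.00 + $13,900.00 + $30,940.00 + $68,929.00 = $209,304.00
$209,304.00 exceeds the $144,000 cap, so the fee is capped at $144,000.00.

$144,000.00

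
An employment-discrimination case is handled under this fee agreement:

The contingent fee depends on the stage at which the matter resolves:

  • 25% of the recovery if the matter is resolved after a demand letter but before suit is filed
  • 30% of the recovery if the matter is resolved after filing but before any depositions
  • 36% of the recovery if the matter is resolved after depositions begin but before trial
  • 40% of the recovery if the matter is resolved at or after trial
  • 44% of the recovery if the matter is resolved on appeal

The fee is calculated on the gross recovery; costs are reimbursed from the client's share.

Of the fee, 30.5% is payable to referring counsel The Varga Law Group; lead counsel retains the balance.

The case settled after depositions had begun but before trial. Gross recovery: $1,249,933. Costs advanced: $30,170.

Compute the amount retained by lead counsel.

Fee base is the gross recovery, $1,249,933; costs are reimbursed separately.
The matter settled after depositions had begun but before trial, so the 36% rate applies.
$1,249,933 × 36% = $449,975.88
Referral share: 30.5% of $449,975.88 = $137,242.64; lead counsel retains $449,975.88 − $137,242.64 = $312,733.24.

$312,733.24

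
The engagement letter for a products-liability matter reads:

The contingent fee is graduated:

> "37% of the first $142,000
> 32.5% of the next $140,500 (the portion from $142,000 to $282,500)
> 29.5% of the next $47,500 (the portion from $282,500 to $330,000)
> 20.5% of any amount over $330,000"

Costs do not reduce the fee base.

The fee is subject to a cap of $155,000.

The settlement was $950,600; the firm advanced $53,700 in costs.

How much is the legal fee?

Fee base is the gross recovery, $950,600; costs are reimbursed separately.
First $142,000 at 37% = $52,540.00
Next $140,500 at 32.5% = $45,662.50
Next $47,500 at 29.5% = $14,012.50
Remaining $620,600 at 20.5% = $127,223.00
Fee: $52,540.00 + $45,662.50 + $14,012.50 + $127,223.00 = $239,438.00
$239,438.00 exceeds the $155,000 cap, so the fee is capped at $155,000.00.

$155,000.00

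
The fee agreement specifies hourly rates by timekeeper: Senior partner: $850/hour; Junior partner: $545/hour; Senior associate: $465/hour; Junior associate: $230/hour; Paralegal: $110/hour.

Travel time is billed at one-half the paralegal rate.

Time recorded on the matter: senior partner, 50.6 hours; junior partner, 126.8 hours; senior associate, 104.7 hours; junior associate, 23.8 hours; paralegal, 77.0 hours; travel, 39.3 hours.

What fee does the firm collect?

$176,907.00

Senior partner: 50.6 × $850 = $43,010.00
Junior partner: 126.8 × $545 = $69,106.00
Senior associate: 104.7 × $465 = $48,685.50
Junior associate: 23.8 × $230 = $5,474.00
Paralegal: 77.0 × $110 = $8,470.00
Subtotal: $43,010.00 + $69,106.00 + $48,685.50 + $5,474.00 + $8,470.00 = $174,745.50
Travel: 39.3 × ($110 ÷ 2) = 39.3 × $55.00 = $2,161.50
Total: $174,745.50 + $2,161.50 = $176,907.00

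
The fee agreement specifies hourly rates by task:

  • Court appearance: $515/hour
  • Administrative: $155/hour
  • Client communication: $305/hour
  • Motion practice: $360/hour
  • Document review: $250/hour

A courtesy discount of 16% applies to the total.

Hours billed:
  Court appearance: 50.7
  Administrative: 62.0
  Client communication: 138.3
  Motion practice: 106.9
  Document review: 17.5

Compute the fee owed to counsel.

Court appearance: 50.7 × $515 = $26,110.50
Administrative: 62.0 × $155 = $9,610.00
Client communication: 138.3 × $305 = $42,181.50
Motion practice: 106.9 × $360 = $38,484.00
Document review: 17.5 × $250 = $4,375.00
Subtotal: $120,761.00
Less 16% discount: −$19,321.76
Total: $120,761.00 − $19,321.76 = $101,439.24

$101,439.24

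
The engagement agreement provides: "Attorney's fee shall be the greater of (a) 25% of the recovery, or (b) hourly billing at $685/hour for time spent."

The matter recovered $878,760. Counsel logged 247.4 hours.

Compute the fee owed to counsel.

(a) 25% of $878,760 = $219,690.00
(b) 247.4 × $685 = $169,469.00
The greater is (a): $219,690.00.

$219,690.00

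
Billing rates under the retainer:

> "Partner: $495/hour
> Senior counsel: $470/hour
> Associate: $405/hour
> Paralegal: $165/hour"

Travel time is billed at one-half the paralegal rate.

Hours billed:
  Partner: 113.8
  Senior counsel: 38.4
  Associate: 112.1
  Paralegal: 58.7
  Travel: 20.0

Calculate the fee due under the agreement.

$131,115.00

Partner: 113.8 × $495 = $56,331.00
Senior counsel: 38.4 × $470 = $18,048.00
Associate: 112.1 × $405 = $45,400.50
Paralegal: 58.7 × $165 = $9,685.50
Subtotal: $56,331.00 + $18,048.00 + $45,400.50 + $9,685.50 = $129,465.00
Travel: 20.0 × ($165 ÷ 2) = 20.0 × $82.50 = $1,650.00
Total: $129,465.00 + $1,650.00 = $131,115.00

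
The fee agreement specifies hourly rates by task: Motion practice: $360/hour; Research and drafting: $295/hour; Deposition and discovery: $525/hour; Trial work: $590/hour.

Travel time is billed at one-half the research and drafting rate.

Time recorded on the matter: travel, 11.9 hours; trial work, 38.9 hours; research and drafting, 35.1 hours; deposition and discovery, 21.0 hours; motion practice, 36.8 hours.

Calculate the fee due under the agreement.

$59,333.75

Motion practice: 36.8 × $360 = $13,248.00
Research and drafting: 35.1 × $295 = $10,354.50
Deposition and discovery: 21.0 × $525 = $11,025.00
Trial work: 38.9 × $590 = $22,951.00
Subtotal: $13,248.00 + $10,354.50 + $11,025.00 + $22,951.00 = $57,578.50
Travel: 11.9 × ($295 ÷ 2) = 11.9 × $147.50 = $1,755.25
Total: $57,578.50 + $1,755.25 = $59,333.75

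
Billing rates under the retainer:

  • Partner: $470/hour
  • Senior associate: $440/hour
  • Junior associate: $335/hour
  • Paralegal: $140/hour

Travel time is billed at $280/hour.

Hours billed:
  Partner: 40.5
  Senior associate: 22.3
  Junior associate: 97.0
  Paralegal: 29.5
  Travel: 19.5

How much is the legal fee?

Partner: 40.5 × $470 = $19,035.00
Senior associate: 22.3 × $440 = $9,812.00
Junior associate: 97.0 × $335 = $32,495.00
Paralegal: 29.5 × $140 = $4,130.00
Subtotal: $19,035.00 + $9,812.00 + $32,495.00 + $4,130.00 = $65,472.00
Travel: 19.5 × $280 = $5,460.00
Total: $65,472.00 + $5,460.00 = $70,932.00

$70,932.00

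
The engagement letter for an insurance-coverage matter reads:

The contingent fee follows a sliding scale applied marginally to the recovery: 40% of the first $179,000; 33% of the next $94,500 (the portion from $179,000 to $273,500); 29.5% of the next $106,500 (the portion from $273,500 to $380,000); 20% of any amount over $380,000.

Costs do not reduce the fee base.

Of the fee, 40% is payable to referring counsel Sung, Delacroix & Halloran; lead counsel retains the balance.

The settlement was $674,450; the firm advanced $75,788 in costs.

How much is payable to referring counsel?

Fee base is the gross recovery, $674,450; costs are reimbursed separately.
First $179,000 at 40% = $71,600.00
Next $94,500 at 33% = $31,185.00
Next $106,500 at 29.5% = $31,417.50
Remaining $294,450 at 20% = $58,890.00
Fee: $71,600.00 + $31,185.00 + $31,417.50 + $58,890.00 = $193,092.50
Referral share: 40% of $193,092.50 = $77,237.00; lead counsel retains $193,092.50 − $77,237.00 = $115,855.50.

$77,237.00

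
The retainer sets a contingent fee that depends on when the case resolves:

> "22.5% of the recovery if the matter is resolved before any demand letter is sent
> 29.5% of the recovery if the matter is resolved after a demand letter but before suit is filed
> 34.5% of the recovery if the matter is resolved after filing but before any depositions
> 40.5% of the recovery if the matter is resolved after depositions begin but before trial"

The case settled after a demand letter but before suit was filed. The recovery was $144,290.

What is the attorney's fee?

The matter settled after a demand letter but before suit was filed, so the 29.5% rate applies.
$144,290 × 29.5% = $42,565.55

$42,565.55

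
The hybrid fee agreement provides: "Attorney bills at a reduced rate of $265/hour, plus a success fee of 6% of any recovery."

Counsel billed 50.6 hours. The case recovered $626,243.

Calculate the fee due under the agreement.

Hourly: 50.6 × $265 = $13,409.00
Success fee: 6% of $626,243 = $37,574.58
Total: $13,409.00 + $37,574.58 = $50,983.58

$50,983.58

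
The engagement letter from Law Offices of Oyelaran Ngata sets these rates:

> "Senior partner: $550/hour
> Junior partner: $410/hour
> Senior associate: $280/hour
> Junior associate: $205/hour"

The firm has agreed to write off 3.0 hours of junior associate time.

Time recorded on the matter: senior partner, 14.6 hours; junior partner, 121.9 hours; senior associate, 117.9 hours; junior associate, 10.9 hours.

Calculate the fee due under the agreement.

$92,640.50

Senior partner: 14.6 × $550 = $8,030.00
Junior partner: 121.9 × $410 = $49,979.00
Senior associate: 117.9 × $280 = $33,012.00
Junior associate: 10.9 × $205 = $2,234.50
Subtotal: $93,255.50
Write-off: 3.0 × $205 = $615.00
Total: $93,255.50 − $615.00 = $92,640.50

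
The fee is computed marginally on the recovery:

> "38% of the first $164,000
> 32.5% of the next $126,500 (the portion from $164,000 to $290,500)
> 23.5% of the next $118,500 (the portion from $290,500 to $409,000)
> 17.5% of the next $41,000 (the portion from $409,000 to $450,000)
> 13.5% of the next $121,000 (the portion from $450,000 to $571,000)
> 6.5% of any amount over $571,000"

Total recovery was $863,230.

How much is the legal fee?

First $164,000 at 38% = $62,320.00
Next $126,500 at 32.5% = $41,112.50
Next $118,500 at 23.5% = $27,847.50
Next $41,000 at 17.5% = $7,175.00
Next $121,000 at 13.5% = $16,335.00
Remaining $292,230 at 6.5% = $18,994.95
Fee: $62,320.00 + $41,112.50 + $27,847.50 + $7,175.00 + $16,335.00 + $18,994.95 = $173,784.95

$173,784.95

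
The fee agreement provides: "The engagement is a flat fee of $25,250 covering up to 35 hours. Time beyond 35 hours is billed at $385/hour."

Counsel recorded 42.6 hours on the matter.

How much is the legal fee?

Flat fee: $25,250.00
Excess hours: 42.6 − 35 = 7.6
Overrun: 7.6 × $385 = $2,926.00
Total: $25,250.00 + $2,926.00 = $28,176.00

$28,176.00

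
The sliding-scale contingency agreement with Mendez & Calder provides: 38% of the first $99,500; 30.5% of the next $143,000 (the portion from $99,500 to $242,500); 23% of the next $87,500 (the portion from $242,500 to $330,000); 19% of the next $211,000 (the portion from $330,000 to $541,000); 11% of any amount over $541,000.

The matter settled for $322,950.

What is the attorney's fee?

First $99,500 at 38% = $37,810.00
Next $143,000 at 30.5% = $43,615.00
Remaining $80,450 at 23% = $18,503.50
Fee: $37,810.00 + $43,615.00 + $18,503.50 = $99,928.50

$99,928.50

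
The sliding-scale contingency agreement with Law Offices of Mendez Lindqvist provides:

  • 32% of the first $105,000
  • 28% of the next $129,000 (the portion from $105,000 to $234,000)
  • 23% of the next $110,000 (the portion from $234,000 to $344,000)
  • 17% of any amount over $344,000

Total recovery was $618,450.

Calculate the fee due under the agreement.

$141,676.50

First $105,000 at 32% = $33,600.00
Next $129,000 at 28% = $36,120.00
Next $110,000 at 23% = $25,300.00
Remaining $274,450 at 17% = $46,656.50
Fee: $33,600.00 + $36,120.00 + $25,300.00 + $46,656.50 = $141,676.50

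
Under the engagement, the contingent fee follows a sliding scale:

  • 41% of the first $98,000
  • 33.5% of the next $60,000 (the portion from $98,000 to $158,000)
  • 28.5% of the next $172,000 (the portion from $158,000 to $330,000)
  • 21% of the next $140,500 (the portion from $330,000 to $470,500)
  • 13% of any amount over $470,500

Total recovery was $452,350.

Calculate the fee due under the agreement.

$134,993.50

First $98,000 at 41% = $40,180.00
Next $60,000 at 33.5% = $20,100.00
Next $172,000 at 28.5% = $49,020.00
Remaining $122,350 at 21% = $25,693.50
Fee: $40,180.00 + $20,100.00 + $49,020.00 + $25,693.50 = $134,993.50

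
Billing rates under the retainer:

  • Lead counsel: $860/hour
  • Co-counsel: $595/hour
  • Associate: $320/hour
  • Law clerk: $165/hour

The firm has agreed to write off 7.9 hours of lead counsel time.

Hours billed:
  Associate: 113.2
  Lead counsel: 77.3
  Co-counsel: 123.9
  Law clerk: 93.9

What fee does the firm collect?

$185,122.00

Lead counsel: 77.3 × $860 = $66,478.00
Co-counsel: 123.9 × $595 = $73,720.50
Associate: 113.2 × $320 = $36,224.00
Law clerk: 93.9 × $165 = $15,493.50
Subtotal: $191,916.00
Write-off: 7.9 × $860 = $6,794.00
Total: $191,916.00 − $6,794.00 = $185,122.00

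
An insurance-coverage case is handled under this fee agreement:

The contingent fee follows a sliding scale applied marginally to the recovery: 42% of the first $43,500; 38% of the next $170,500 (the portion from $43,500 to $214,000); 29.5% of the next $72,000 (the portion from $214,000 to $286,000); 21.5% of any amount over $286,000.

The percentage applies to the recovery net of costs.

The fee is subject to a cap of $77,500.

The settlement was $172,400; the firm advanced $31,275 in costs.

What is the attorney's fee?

Fee base (net of costs): $172,400 − $31,275 = $141,125
First $43,500 at 42% = $18,270.00
Remaining $97,625 at 38% = $37,097.50
Fee: $18,270.00 + $37,097.50 = $55,367.50
$55,367.50 is under the $77,500 cap.

$55,367.50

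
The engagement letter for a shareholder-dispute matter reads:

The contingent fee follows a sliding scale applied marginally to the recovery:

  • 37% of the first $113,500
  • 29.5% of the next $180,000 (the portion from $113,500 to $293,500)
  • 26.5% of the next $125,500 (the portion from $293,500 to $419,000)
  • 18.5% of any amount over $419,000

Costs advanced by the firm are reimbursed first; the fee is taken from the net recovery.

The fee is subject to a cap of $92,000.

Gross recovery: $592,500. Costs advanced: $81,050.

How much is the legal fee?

Fee base (net of costs): $592,500 − $81,050 = $511,450
First $113,500 at 37% = $41,995.00
Next $180,000 at 29.5% = $53,100.00
Next $125,500 at 26.5% = $33,257.50
Remaining $92,450 at 18.5% = $17,103.25
Fee: $41,995.00 + $53,100.00 + $33,257.50 + $17,103.25 = $145,455.75
$145,455.75 exceeds the $92,000 cap, so the fee is capped at $92,000.00.

$92,000.00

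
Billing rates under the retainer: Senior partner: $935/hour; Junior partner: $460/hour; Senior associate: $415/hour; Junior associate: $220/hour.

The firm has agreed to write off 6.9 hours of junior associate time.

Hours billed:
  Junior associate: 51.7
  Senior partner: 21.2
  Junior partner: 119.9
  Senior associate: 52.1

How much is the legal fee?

Senior partner: 21.2 × $935 = $19,822.00
Junior partner: 119.9 × $460 = $55,154.00
Senior associate: 52.1 × $415 = $21,621.50
Junior associate: 51.7 × $220 = $11,374.00
Subtotal: $107,971.50
Write-off: 6.9 × $220 = $1,518.00
Total: $107,971.50 − $1,518.00 = $106,453.50

$106,453.50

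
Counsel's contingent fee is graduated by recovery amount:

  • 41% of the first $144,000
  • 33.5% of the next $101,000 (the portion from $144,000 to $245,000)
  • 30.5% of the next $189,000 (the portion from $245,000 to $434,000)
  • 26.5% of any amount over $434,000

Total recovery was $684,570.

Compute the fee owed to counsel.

First $144,000 at 41% = $59,040.00
Next $101,000 at 33.5% = $33,835.00
Next $189,000 at 30.5% = $57,645.00
Remaining $250,570 at 26.5% = $66,401.05
Fee: $59,040.00 + $33,835.00 + $57,645.00 + $66,401.05 = $216,921.05

$216,921.05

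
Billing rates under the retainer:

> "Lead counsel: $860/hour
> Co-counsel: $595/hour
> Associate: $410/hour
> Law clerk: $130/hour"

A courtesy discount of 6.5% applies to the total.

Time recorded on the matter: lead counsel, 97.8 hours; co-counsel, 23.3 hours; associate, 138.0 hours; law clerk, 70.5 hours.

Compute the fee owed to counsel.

$153,074.93

Lead counsel: 97.8 × $860 = $84,108.00
Co-counsel: 23.3 × $595 = $13,863.50
Associate: 138.0 × $410 = $56,580.00
Law clerk: 70.5 × $130 = $9,165.00
Subtotal: $163,716.50
Less 6.5% discount: −$10,641.57
Total: $163,716.50 − $10,641.57 = $153,074.93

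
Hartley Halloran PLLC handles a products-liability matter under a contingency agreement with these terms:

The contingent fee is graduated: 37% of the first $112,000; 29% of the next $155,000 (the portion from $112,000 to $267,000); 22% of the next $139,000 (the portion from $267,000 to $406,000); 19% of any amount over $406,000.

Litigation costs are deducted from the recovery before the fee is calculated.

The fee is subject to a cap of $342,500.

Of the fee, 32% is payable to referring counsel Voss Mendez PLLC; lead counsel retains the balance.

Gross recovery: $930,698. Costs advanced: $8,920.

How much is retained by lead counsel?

Fee base (net of costs): $930,698 − $8,920 = $921,778
First $112,000 at 37% = $41,440.00
Next $155,000 at 29% = $44,950.00
Next $139,000 at 22% = $30,580.00
Remaining $515,778 at 19% = $97,997.82
Fee: $41,440.00 + $44,950.00 + $30,580.00 + $97,997.82 = $214,967.82
$214,967.82 is under the $342,500 cap.
Referral share: 32% of $214,967.82 = $68,789.70; lead counsel retains $214,967.82 − $68,789.70 = $146,178.12.

$146,178.12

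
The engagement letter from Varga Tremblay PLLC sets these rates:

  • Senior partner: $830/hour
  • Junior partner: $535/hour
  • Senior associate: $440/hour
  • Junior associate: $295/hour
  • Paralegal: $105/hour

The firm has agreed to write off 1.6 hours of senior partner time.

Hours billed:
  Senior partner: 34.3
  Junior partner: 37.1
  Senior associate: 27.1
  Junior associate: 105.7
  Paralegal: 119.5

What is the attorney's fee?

$102,642.50

Senior partner: 34.3 × $830 = $28,469.00
Junior partner: 37.1 × $535 = $19,848.50
Senior associate: 27.1 × $440 = $11,924.00
Junior associate: 105.7 × $295 = $31,181.50
Paralegal: 119.5 × $105 = $12,547.50
Subtotal: $103,970.50
Write-off: 1.6 × $830 = $1,328.00
Total: $103,970.50 − $1,328.00 = $102,642.50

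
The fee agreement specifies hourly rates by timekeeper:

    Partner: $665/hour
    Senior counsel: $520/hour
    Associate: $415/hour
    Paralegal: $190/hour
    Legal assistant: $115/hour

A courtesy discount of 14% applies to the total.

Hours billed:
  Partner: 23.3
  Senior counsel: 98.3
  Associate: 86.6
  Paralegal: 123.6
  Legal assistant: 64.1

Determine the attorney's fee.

Partner: 23.3 × $665 = $15,494.50
Senior counsel: 98.3 × $520 = $51,116.00
Associate: 86.6 × $415 = $35,939.00
Paralegal: 123.6 × $190 = $23,484.00
Legal assistant: 64.1 × $115 = $7,371.50
Subtotal: $133,405.00
Less 14% discount: −$18,676.70
Total: $133,405.00 − $18,676.70 = $114,728.30

$114,728.30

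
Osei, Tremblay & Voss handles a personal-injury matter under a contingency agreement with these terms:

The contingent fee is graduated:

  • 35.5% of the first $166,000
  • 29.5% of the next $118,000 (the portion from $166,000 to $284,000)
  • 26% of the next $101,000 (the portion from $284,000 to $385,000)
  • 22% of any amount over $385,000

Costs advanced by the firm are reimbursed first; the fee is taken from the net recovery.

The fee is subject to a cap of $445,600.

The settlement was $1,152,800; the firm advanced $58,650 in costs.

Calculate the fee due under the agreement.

$276,013.00

Fee base (net of costs): $1,152,800 − $58,650 = $1,094,150
First $166,000 at 35.5% = $58,930.00
Next $118,000 at 29.5% = $34,810.00
Next $101,000 at 26% = $26,260.00
Remaining $709,150 at 22% = $156,013.00
Fee: $58,930.00 + $34,810.00 + $26,260.00 + $156,013.00 = $276,013.00
$276,013.00 is under the $445,600 cap.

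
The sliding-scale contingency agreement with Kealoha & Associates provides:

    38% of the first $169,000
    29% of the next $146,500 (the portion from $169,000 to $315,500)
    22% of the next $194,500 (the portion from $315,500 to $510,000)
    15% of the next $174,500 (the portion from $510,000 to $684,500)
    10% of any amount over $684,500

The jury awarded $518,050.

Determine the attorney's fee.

First $169,000 at 38% = $64,220.00
Next $146,500 at 29% = $42,485.00
Next $194,500 at 22% = $42,790.00
Remaining $8,050 at 15% = $1,207.50
Fee: $64,220.00 + $42,485.00 + $42,790.00 + $1,207.50 = $150,702.50

$150,702.50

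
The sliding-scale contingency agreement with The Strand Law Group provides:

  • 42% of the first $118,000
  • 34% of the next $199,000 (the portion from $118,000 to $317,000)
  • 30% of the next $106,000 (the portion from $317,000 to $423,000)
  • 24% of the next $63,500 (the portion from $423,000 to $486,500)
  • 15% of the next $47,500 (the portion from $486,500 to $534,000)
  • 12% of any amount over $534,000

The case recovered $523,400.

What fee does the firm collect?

$169,795.00

First $118,000 at 42% = $49,560.00
Next $199,000 at 34% = $67,660.00
Next $106,000 at 30% = $31,800.00
Next $63,500 at 24% = $15,240.00
Remaining $36,900 at 15% = $5,535.00
Fee: $49,560.00 + $67,660.00 + $31,800.00 + $15,240.00 + $5,535.00 = $169,795.00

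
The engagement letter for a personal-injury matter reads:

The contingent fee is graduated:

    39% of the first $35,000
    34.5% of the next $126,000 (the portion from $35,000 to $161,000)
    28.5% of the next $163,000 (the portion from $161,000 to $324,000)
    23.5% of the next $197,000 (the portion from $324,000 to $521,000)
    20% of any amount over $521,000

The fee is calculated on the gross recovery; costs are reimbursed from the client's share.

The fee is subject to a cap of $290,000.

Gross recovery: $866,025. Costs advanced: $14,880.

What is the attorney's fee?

$218,875.00

Fee base is the gross recovery, $866,025; costs are reimbursed separately.
First $35,000 at 39% = $13,650.00
Next $126,000 at 34.5% = $43,470.00
Next $163,000 at 28.5% = $46,455.00
Next $197,000 at 23.5% = $46,295.00
Remaining $345,025 at 20% = $69,005.00
Fee: $13,650.00 + $43,470.00 + $46,455.00 + $46,295.00 + $69,005.00 = $218,875.00
$218,875.00 is under the $290,000 cap.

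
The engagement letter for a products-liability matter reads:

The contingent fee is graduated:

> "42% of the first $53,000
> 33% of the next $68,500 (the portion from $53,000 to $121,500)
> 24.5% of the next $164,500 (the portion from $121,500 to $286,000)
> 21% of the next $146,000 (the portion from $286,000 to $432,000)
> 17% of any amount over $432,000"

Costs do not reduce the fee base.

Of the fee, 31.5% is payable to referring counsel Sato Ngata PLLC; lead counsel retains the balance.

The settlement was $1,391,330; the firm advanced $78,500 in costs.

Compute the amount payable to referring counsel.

Fee base is the gross recovery, $1,391,330; costs are reimbursed separately.
First $53,000 at 42% = $22,260.00
Next $68,500 at 33% = $22,605.00
Next $164,500 at 24.5% = $40,302.50
Next $146,000 at 21% = $30,660.00
Remaining $959,330 at 17% = $163,086.10
Fee: $22,260.00 + $22,605.00 + $40,302.50 + $30,660.00 + $163,086.10 = $278,913.60
Referral share: 31.5% of $278,913.60 = $87,857.78; lead counsel retains $278,913.60 − $87,857.78 = $191,055.82.

$87,857.78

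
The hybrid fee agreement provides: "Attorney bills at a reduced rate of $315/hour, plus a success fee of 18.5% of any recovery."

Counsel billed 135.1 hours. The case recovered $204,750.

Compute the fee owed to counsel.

$80,435.25

Hourly: 135.1 × $315 = $42,556.50
Success fee: 18.5% of $204,750 = $37,878.75
Total: $42,556.50 + $37,878.75 = $80,435.25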